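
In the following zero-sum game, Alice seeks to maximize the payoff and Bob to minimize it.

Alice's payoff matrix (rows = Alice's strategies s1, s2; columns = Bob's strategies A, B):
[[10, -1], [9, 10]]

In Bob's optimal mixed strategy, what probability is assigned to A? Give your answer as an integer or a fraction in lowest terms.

11/12

Row minima are -1 and 9, so Alice's maximin is 9; column maxima are 10 and 10, so Bob's minimax is 10. These differ, so the equilibrium is in mixed strategies.
Let Bob play A with probability q. Alice is indifferent when 10q − (1−q) = 9q + 10(1−q), giving q = 11/12.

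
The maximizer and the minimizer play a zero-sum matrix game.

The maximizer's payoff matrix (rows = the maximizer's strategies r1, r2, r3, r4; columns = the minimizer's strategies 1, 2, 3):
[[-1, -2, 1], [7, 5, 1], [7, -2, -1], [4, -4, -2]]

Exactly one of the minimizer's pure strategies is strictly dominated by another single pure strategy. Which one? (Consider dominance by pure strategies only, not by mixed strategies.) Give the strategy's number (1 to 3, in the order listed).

The minimizer prefers columns that give the maximizer less. Compare 1 with 2: -2 < -1, 5 < 7, -2 < 7, -4 < 4.
So 2 strictly dominates 1 for the minimizer; 1 is strictly dominated.

1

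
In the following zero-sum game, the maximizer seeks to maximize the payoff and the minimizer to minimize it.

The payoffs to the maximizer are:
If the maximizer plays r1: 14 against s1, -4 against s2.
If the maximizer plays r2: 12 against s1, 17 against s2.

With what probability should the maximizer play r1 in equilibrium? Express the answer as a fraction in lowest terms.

5/23

Row minima are -4 and 12, so the maximizer's maximin is 12; column maxima are 14 and 17, so the minimizer's minimax is 14. These differ, so the equilibrium is in mixed strategies.
Let the maximizer play r1 with probability p. The minimizer is indifferent when 14p + 12(1−p) = −4p + 17(1−p), giving p = 5/23.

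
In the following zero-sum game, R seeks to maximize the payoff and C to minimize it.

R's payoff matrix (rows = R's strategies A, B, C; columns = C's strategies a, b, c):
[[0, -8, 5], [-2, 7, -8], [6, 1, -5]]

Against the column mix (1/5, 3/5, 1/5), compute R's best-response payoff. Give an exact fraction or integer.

11/5

A: (0)·(1/5) + (-8)·(3/5) + (5)·(1/5) = -19/5.
B: (-2)·(1/5) + (7)·(3/5) + (-8)·(1/5) = 11/5.
C: (6)·(1/5) + (1)·(3/5) + (-5)·(1/5) = 4/5.
The best pure response is B with expected payoff 11/5.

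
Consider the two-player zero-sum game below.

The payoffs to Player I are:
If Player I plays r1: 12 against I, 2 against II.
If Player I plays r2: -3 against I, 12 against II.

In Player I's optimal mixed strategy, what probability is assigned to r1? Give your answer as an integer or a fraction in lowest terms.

3/5

Row minima are 2 and -3, so Player I's maximin is 2; column maxima are 12 and 12, so Player II's minimax is 12. These differ, so the equilibrium is in mixed strategies.
Let Player I play r1 with probability p. Player II is indifferent when 12p − 3(1−p) = 2p + 12(1−p), giving p = 3/5.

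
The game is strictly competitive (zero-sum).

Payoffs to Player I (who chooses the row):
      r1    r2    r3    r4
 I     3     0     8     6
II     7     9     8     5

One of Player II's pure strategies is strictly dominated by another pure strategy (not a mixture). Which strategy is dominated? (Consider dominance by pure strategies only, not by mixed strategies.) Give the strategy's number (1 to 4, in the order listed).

Player II prefers columns that give Player I less. Compare r3 with r1: 3 < 8, 7 < 8.
So r1 strictly dominates r3 for Player II; r3 is strictly dominated.

3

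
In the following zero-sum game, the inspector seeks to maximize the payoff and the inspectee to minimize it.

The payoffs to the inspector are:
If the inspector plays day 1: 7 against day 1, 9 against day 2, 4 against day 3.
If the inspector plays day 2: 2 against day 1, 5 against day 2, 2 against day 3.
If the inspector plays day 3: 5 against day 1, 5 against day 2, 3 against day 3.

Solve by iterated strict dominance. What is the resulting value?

Column day 2 is strictly dominated by day 3 for the inspectee (4<9, 2<5, 3<5); eliminate day 2.
Row day 2 is strictly dominated by row day 1 (7>2, 4>2); eliminate day 2.
Column day 1 is strictly dominated by day 3 for the inspectee (4<7, 3<5); eliminate day 1.
Row day 3 is strictly dominated by row day 1 (4>3); eliminate day 3.
Only (day 1, day 3) remains, with payoff 4.

4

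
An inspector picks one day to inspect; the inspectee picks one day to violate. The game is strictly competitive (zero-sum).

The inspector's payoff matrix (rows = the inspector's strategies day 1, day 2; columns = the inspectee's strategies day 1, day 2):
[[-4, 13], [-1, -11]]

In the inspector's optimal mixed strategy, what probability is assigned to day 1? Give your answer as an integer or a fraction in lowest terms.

Row minima are -4 and -11, so the inspector's maximin is -4; column maxima are -1 and 13, so the inspectee's minimax is -1. These differ, so the equilibrium is in mixed strategies.
Let the inspector play day 1 with probability p. The inspectee is indifferent when −4p − (1−p) = 13p − 11(1−p), giving p = 10/27.

10/27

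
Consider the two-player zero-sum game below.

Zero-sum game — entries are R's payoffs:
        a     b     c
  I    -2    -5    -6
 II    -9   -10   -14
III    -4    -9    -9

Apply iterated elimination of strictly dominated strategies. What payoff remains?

-6

Column a is strictly dominated by b for C (-5<-2, -10<-9, -9<-4); eliminate a.
Row II is strictly dominated by row I (-5>-10, -6>-14); eliminate II.
Row III is strictly dominated by row I (-5>-9, -6>-9); eliminate III.
Column b is strictly dominated by c for C (-6<-5); eliminate b.
Only (I, c) remains, with payoff -6.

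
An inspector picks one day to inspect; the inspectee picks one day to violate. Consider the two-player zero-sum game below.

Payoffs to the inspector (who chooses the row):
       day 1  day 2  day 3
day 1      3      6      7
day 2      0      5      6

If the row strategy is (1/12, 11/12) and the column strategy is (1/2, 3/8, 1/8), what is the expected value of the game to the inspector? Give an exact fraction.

67/24

Against (1/2, 3/8, 1/8), each row's expected payoff is day 1: 37/8; day 2: 21/8.
Taking the (1/12, 11/12)-weighted average: (1/12)·(37/8) + (11/12)·(21/8) = 67/24.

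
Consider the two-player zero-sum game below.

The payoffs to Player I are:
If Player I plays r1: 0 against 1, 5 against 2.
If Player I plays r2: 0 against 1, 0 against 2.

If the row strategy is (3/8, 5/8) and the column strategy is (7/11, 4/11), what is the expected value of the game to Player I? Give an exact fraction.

Against (7/11, 4/11), each row's expected payoff is r1: 20/11; r2: 0.
Taking the (3/8, 5/8)-weighted average: (3/8)·(20/11) + (5/8)·(0) = 15/22.

15/22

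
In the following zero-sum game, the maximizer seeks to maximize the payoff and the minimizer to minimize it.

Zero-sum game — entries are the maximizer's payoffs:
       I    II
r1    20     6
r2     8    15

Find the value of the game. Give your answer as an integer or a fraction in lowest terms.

12

Row minima are 6 and 8, so the maximizer's maximin is 8; column maxima are 20 and 15, so the minimizer's minimax is 15. These differ, so the equilibrium is in mixed strategies.
Let the maximizer play r1 with probability p. The minimizer is indifferent when 20p + 8(1−p) = 6p + 15(1−p), giving p = 1/3.
Let the minimizer play I with probability q. The maximizer is indifferent when 20q + 6(1−q) = 8q + 15(1−q), giving q = 3/7.
The value is 20·(3/7) + (6)·(4/7) = 12.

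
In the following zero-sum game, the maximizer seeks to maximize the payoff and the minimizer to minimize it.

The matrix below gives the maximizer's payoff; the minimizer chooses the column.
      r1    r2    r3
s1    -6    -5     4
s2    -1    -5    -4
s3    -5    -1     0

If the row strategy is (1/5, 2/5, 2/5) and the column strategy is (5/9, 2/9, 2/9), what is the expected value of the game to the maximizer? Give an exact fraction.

-44/15

Against (5/9, 2/9, 2/9), each row's expected payoff is s1: -32/9; s2: -23/9; s3: -3.
Taking the (1/5, 2/5, 2/5)-weighted average: (1/5)·(-32/9) + (2/5)·(-23/9) + (2/5)·(-3) = -44/15.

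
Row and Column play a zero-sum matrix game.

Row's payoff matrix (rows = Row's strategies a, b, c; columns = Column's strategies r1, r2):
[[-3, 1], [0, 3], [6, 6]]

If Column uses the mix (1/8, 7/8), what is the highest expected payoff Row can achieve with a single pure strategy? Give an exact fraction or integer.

6

a: (-3)·(1/8) + (1)·(7/8) = 1/2.
b: (0)·(1/8) + (3)·(7/8) = 21/8.
c: (6)·(1/8) + (6)·(7/8) = 6.
The best pure response is c with expected payoff 6.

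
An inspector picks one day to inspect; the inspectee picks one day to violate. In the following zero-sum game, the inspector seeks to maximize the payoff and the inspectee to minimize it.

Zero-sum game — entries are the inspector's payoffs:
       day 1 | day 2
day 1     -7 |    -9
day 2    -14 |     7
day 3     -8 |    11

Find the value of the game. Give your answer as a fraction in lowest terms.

Row day 2 is strictly dominated by row day 3, so the inspector never plays it.
The remaining 2×2 game on (day 1, day 3) × (day 1, day 2) has no saddle point. Let the inspector play day 1 with probability p; indifference gives −7p − 8(1−p) = −9p + 11(1−p), so p = 19/21.
Similarly the inspectee's optimal q on day 1 is 20/21, and the value is -7·(20/21) + (-9)·(1/21) = -149/21.

-149/21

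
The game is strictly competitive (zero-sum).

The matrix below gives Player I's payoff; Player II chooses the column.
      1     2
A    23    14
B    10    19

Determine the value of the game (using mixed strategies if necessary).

33/2

Row minima are 14 and 10, so Player I's maximin is 14; column maxima are 23 and 19, so Player II's minimax is 19. These differ, so the equilibrium is in mixed strategies.
Let Player I play A with probability p. Player II is indifferent when 23p + 10(1−p) = 14p + 19(1−p), giving p = 1/2.
Let Player II play 1 with probability q. Player I is indifferent when 23q + 14(1−q) = 10q + 19(1−q), giving q = 5/18.
The value is 23·(5/18) + (14)·(13/18) = 33/2.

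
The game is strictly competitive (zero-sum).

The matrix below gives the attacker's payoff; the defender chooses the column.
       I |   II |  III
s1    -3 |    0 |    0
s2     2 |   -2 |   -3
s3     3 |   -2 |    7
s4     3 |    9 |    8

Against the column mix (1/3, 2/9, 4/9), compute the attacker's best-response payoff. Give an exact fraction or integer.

s1: (-3)·(1/3) + (0)·(2/9) + (0)·(4/9) = -1.
s2: (2)·(1/3) + (-2)·(2/9) + (-3)·(4/9) = -10/9.
s3: (3)·(1/3) + (-2)·(2/9) + (7)·(4/9) = 11/3.
s4: (3)·(1/3) + (9)·(2/9) + (8)·(4/9) = 59/9.
The best pure response is s4 with expected payoff 59/9.

59/9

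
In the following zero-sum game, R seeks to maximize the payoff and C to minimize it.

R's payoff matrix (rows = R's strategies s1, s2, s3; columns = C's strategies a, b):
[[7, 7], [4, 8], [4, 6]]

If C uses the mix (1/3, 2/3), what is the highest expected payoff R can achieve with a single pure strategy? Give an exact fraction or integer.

7

s1: (7)·(1/3) + (7)·(2/3) = 7.
s2: (4)·(1/3) + (8)·(2/3) = 20/3.
s3: (4)·(1/3) + (6)·(2/3) = 16/3.
The best pure response is s1 with expected payoff 7.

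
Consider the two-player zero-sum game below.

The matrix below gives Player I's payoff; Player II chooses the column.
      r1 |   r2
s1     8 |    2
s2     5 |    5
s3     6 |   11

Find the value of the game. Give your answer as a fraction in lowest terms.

Row s2 is strictly dominated by row s3, so Player I never plays it.
The remaining 2×2 game on (s1, s3) × (r1, r2) has no saddle point. Let Player I play s1 with probability p; indifference gives 8p + 6(1−p) = 2p + 11(1−p), so p = 5/11.
Similarly Player II's optimal q on r1 is 9/11, and the value is 8·(9/11) + (2)·(2/11) = 76/11.

76/11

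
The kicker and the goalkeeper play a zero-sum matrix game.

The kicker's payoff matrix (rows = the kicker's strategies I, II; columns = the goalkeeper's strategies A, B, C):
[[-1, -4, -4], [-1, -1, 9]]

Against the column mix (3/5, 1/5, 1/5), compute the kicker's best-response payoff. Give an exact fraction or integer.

I: (-1)·(3/5) + (-4)·(1/5) + (-4)·(1/5) = -11/5.
II: (-1)·(3/5) + (-1)·(1/5) + (9)·(1/5) = 1.
The best pure response is II with expected payoff 1.

1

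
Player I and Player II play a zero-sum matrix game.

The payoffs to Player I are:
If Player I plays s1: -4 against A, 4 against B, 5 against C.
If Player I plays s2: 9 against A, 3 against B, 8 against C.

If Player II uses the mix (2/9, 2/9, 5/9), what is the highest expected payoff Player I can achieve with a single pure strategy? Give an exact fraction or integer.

s1: (-4)·(2/9) + (4)·(2/9) + (5)·(5/9) = 25/9.
s2: (9)·(2/9) + (3)·(2/9) + (8)·(5/9) = 64/9.
The best pure response is s2 with expected payoff 64/9.

64/9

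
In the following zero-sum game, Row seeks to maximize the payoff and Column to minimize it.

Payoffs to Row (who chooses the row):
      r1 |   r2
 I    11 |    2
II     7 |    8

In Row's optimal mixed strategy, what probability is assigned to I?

Row minima are 2 and 7, so Row's maximin is 7; column maxima are 11 and 8, so Column's minimax is 8. These differ, so the equilibrium is in mixed strategies.
Let Row play I with probability p. Column is indifferent when 11p + 7(1−p) = 2p + 8(1−p), giving p = 1/10.

1/10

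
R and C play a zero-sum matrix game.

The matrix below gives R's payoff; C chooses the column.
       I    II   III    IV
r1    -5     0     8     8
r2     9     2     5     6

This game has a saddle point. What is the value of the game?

Row minima: -5, 2 → R's maximin is 2.
Column maxima: 9, 2, 8, 8 → C's minimax is 2.
They coincide at (r2, II), so the value is 2.

2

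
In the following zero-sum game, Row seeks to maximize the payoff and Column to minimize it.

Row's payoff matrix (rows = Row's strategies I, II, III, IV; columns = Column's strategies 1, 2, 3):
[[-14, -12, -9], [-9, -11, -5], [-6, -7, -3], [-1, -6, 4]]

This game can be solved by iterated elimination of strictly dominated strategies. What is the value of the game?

Column 3 is strictly dominated by 1 for Column (-14<-9, -9<-5, -6<-3, -1<4); eliminate 3.
Row I is strictly dominated by row II (-9>-14, -11>-12); eliminate I.
Row III is strictly dominated by row IV (-1>-6, -6>-7); eliminate III.
Row II is strictly dominated by row IV (-1>-9, -6>-11); eliminate II.
Column 1 is strictly dominated by 2 for Column (-6<-1); eliminate 1.
Only (IV, 2) remains, with payoff -6.

-6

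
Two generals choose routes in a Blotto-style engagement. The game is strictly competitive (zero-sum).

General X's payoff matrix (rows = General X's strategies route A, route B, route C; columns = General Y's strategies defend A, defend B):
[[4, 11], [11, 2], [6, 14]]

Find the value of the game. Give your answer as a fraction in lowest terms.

142/17

Row route A is strictly dominated by row route C, so General X never plays it.
The remaining 2×2 game on (route B, route C) × (defend A, defend B) has no saddle point. Let General X play route B with probability p; indifference gives 11p + 6(1−p) = 2p + 14(1−p), so p = 8/17.
Similarly General Y's optimal q on defend A is 12/17, and the value is 11·(12/17) + (2)·(5/17) = 142/17.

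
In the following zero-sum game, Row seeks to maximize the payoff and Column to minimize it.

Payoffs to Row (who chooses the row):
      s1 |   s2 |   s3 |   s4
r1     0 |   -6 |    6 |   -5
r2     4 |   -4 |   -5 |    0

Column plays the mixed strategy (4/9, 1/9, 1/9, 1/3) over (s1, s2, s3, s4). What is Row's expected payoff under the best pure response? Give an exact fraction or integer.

r1: (0)·(4/9) + (-6)·(1/9) + (6)·(1/9) + (-5)·(1/3) = -5/3.
r2: (4)·(4/9) + (-4)·(1/9) + (-5)·(1/9) + (0)·(1/3) = 7/9.
The best pure response is r2 with expected payoff 7/9.

7/9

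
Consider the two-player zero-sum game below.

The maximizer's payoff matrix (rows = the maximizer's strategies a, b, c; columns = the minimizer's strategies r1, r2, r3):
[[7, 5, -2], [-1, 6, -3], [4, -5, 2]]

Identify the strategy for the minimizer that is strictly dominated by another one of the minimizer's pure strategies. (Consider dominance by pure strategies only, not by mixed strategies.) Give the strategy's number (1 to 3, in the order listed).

The minimizer prefers columns that give the maximizer less. Compare r1 with r3: -2 < 7, -3 < -1, 2 < 4.
So r3 strictly dominates r1 for the minimizer; r1 is strictly dominated.

1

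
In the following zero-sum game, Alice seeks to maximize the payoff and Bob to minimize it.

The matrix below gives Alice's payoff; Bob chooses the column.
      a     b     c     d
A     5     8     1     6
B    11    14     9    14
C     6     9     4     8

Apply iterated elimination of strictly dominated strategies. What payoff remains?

9

Row A is strictly dominated by row B (11>5, 14>8, 9>1, 14>6); eliminate A.
Row C is strictly dominated by row B (11>6, 14>9, 9>4, 14>8); eliminate C.
Column d is strictly dominated by a for Bob (11<14); eliminate d.
Column b is strictly dominated by a for Bob (11<14); eliminate b.
Column a is strictly dominated by c for Bob (9<11); eliminate a.
Only (B, c) remains, with payoff 9.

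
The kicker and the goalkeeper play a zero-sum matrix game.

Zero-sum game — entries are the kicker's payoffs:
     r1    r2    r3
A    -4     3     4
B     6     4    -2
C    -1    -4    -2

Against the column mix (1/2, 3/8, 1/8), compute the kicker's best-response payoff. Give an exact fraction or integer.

A: (-4)·(1/2) + (3)·(3/8) + (4)·(1/8) = -3/8.
B: (6)·(1/2) + (4)·(3/8) + (-2)·(1/8) = 17/4.
C: (-1)·(1/2) + (-4)·(3/8) + (-2)·(1/8) = -9/4.
The best pure response is B with expected payoff 17/4.

17/4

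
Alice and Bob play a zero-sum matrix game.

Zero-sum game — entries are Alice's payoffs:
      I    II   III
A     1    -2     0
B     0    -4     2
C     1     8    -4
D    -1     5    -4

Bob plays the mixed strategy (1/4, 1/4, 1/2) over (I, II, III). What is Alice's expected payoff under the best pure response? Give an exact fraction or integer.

A: (1)·(1/4) + (-2)·(1/4) + (0)·(1/2) = -1/4.
B: (0)·(1/4) + (-4)·(1/4) + (2)·(1/2) = 0.
C: (1)·(1/4) + (8)·(1/4) + (-4)·(1/2) = 1/4.
D: (-1)·(1/4) + (5)·(1/4) + (-4)·(1/2) = -1.
The best pure response is C with expected payoff 1/4.

1/4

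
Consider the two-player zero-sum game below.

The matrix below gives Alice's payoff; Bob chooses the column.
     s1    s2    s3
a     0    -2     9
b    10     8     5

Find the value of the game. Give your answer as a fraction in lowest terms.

41/7

Column s1 is strictly dominated by s2 for Bob (it gives Alice more in every row).
The remaining 2×2 game on (a, b) × (s2, s3) has no saddle point. Let Alice play a with probability p; indifference gives −2p + 8(1−p) = 9p + 5(1−p), so p = 3/14.
Similarly Bob's optimal q on s2 is 2/7, and the value is -2·(2/7) + (9)·(5/7) = 41/7.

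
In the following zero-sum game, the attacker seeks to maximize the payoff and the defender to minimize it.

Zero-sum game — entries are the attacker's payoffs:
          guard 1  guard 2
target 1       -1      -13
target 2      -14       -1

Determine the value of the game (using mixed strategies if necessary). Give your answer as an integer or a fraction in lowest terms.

-181/25

Row minima are -13 and -14, so the attacker's maximin is -13; column maxima are -1 and -1, so the defender's minimax is -1. These differ, so the equilibrium is in mixed strategies.
Let the attacker play target 1 with probability p. The defender is indifferent when −p − 14(1−p) = −13p − (1−p), giving p = 13/25.
Let the defender play guard 1 with probability q. The attacker is indifferent when −q − 13(1−q) = −14q − (1−q), giving q = 12/25.
The value is -1·(12/25) + (-13)·(13/25) = -181/25.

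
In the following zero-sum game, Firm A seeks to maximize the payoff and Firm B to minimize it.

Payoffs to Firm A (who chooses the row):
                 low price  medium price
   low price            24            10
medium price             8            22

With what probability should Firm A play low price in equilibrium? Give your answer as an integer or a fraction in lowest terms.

1/2

Row minima are 10 and 8, so Firm A's maximin is 10; column maxima are 24 and 22, so Firm B's minimax is 22. These differ, so the equilibrium is in mixed strategies.
Let Firm A play low price with probability p. Firm B is indifferent when 24p + 8(1−p) = 10p + 22(1−p), giving p = 1/2.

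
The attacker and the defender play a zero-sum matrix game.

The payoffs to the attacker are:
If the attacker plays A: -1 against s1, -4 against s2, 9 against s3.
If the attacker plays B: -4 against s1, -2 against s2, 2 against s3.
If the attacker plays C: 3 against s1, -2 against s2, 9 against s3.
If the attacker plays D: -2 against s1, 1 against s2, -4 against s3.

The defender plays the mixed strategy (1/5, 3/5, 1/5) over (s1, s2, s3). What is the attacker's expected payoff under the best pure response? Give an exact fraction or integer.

A: (-1)·(1/5) + (-4)·(3/5) + (9)·(1/5) = -4/5.
B: (-4)·(1/5) + (-2)·(3/5) + (2)·(1/5) = -8/5.
C: (3)·(1/5) + (-2)·(3/5) + (9)·(1/5) = 6/5.
D: (-2)·(1/5) + (1)·(3/5) + (-4)·(1/5) = -3/5.
The best pure response is C with expected payoff 6/5.

6/5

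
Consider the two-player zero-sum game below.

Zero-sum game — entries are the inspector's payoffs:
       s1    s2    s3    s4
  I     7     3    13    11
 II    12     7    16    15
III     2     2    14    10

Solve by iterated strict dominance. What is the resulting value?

7

Column s4 is strictly dominated by s1 for the inspectee (7<11, 12<15, 2<10); eliminate s4.
Row III is strictly dominated by row II (12>2, 7>2, 16>14); eliminate III.
Row I is strictly dominated by row II (12>7, 7>3, 16>13); eliminate I.
Column s3 is strictly dominated by s1 for the inspectee (12<16); eliminate s3.
Column s1 is strictly dominated by s2 for the inspectee (7<12); eliminate s1.
Only (II, s2) remains, with payoff 7.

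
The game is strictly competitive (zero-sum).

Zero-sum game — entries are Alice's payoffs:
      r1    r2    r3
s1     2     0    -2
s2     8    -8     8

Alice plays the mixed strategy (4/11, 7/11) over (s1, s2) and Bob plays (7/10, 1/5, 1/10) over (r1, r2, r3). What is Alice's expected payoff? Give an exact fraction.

192/55

Against (7/10, 1/5, 1/10), each row's expected payoff is s1: 6/5; s2: 24/5.
Taking the (4/11, 7/11)-weighted average: (4/11)·(6/5) + (7/11)·(24/5) = 192/55.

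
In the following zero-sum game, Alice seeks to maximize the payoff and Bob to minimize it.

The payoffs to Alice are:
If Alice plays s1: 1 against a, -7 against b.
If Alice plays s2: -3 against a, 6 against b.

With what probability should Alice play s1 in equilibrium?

Row minima are -7 and -3, so Alice's maximin is -3; column maxima are 1 and 6, so Bob's minimax is 1. These differ, so the equilibrium is in mixed strategies.
Let Alice play s1 with probability p. Bob is indifferent when p − 3(1−p) = −7p + 6(1−p), giving p = 9/17.

9/17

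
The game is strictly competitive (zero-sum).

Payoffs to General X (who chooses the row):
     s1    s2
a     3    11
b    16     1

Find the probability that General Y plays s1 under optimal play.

Row minima are 3 and 1, so General X's maximin is 3; column maxima are 16 and 11, so General Y's minimax is 11. These differ, so the equilibrium is in mixed strategies.
Let General Y play s1 with probability q. General X is indifferent when 3q + 11(1−q) = 16q + (1−q), giving q = 10/23.

10/23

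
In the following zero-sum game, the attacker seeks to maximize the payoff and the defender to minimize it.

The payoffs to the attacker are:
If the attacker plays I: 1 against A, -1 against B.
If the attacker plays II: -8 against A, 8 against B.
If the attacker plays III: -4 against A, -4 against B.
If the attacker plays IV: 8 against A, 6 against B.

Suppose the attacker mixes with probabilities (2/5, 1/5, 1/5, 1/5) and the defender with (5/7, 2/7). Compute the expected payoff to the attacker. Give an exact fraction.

Against (5/7, 2/7), each row's expected payoff is I: 3/7; II: -24/7; III: -4; IV: 52/7.
Taking the (2/5, 1/5, 1/5, 1/5)-weighted average: (2/5)·(3/7) + (1/5)·(-24/7) + (1/5)·(-4) + (1/5)·(52/7) = 6/35.

6/35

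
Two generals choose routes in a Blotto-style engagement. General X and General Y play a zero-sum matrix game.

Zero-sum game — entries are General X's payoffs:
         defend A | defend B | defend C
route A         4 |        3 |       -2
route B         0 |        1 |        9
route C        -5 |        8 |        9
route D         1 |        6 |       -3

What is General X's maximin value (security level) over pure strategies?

0

The worst-case payoff for each row is route A: -2, route B: 0, route C: -5, route D: -3.
The best of these is 0.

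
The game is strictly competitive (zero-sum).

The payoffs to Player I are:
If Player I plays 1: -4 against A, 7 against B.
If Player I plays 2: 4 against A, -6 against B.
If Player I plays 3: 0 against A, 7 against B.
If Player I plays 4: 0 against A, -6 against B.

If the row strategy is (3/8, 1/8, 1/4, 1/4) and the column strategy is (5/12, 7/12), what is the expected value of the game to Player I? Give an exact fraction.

79/96

Against (5/12, 7/12), each row's expected payoff is 1: 29/12; 2: -11/6; 3: 49/12; 4: -7/2.
Taking the (3/8, 1/8, 1/4, 1/4)-weighted average: (3/8)·(29/12) + (1/8)·(-11/6) + (1/4)·(49/12) + (1/4)·(-7/2) = 79/96.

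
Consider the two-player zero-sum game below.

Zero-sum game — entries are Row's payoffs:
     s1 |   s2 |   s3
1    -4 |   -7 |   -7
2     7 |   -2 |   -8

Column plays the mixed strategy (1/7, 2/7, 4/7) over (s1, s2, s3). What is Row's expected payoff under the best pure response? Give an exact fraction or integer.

-29/7

1: (-4)·(1/7) + (-7)·(2/7) + (-7)·(4/7) = -46/7.
2: (7)·(1/7) + (-2)·(2/7) + (-8)·(4/7) = -29/7.
The best pure response is 2 with expected payoff -29/7.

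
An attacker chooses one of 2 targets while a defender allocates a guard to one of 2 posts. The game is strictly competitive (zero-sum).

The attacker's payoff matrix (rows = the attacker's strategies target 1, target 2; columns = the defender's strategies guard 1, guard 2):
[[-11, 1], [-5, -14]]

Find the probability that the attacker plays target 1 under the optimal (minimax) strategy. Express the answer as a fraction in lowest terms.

Row minima are -11 and -14, so the attacker's maximin is -11; column maxima are -5 and 1, so the defender's minimax is -5. These differ, so the equilibrium is in mixed strategies.
Let the attacker play target 1 with probability p. The defender is indifferent when −11p − 5(1−p) = p − 14(1−p), giving p = 3/7.

3/7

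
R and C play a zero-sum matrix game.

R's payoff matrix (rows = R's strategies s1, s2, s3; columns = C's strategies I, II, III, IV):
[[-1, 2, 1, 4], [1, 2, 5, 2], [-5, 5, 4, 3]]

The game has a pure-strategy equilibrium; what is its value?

Row minima: -1, 1, -5 → R's maximin is 1.
Column maxima: 1, 5, 5, 4 → C's minimax is 1.
They coincide at (s2, I), so the value is 1.

1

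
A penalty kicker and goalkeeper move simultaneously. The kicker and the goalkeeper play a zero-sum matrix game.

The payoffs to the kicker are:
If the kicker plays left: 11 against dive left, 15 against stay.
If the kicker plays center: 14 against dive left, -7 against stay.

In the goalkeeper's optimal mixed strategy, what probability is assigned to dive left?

Row minima are 11 and -7, so the kicker's maximin is 11; column maxima are 14 and 15, so the goalkeeper's minimax is 14. These differ, so the equilibrium is in mixed strategies.
Let the goalkeeper play dive left with probability q. The kicker is indifferent when 11q + 15(1−q) = 14q − 7(1−q), giving q = 22/25.

22/25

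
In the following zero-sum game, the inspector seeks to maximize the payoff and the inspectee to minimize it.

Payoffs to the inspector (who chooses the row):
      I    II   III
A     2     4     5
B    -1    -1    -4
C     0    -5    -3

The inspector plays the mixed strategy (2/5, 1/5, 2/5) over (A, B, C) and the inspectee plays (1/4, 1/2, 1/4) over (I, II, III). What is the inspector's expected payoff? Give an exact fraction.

-3/20

Against (1/4, 1/2, 1/4), each row's expected payoff is A: 15/4; B: -7/4; C: -13/4.
Taking the (2/5, 1/5, 2/5)-weighted average: (2/5)·(15/4) + (1/5)·(-7/4) + (2/5)·(-13/4) = -3/20.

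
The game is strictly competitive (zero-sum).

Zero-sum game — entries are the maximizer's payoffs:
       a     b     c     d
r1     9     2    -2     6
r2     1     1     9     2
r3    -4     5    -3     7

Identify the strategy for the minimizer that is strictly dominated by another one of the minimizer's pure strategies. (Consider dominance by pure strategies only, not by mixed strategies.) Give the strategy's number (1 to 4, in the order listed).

The minimizer prefers columns that give the maximizer less. Compare d with b: 2 < 6, 1 < 2, 5 < 7.
So b strictly dominates d for the minimizer; d is strictly dominated.

4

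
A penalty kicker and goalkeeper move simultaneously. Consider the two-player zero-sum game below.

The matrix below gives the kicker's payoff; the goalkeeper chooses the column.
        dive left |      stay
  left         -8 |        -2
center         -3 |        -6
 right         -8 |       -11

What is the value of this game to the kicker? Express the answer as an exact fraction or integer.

Row right is strictly dominated by row center, so the kicker never plays it.
The remaining 2×2 game on (left, center) × (dive left, stay) has no saddle point. Let the kicker play left with probability p; indifference gives −8p − 3(1−p) = −2p − 6(1−p), so p = 1/3.
Similarly the goalkeeper's optimal q on dive left is 4/9, and the value is -8·(4/9) + (-2)·(5/9) = -14/3.

-14/3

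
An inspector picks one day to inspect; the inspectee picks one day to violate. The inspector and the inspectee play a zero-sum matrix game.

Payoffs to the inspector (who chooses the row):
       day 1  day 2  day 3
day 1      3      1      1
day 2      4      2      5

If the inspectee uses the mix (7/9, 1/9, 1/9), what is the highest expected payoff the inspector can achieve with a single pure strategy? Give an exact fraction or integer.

day 1: (3)·(7/9) + (1)·(1/9) + (1)·(1/9) = 23/9.
day 2: (4)·(7/9) + (2)·(1/9) + (5)·(1/9) = 35/9.
The best pure response is day 2 with expected payoff 35/9.

35/9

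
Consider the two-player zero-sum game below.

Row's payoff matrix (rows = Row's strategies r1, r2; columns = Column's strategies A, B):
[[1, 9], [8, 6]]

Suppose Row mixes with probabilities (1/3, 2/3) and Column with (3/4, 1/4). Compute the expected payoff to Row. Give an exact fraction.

Against (3/4, 1/4), each row's expected payoff is r1: 3; r2: 15/2.
Taking the (1/3, 2/3)-weighted average: (1/3)·(3) + (2/3)·(15/2) = 6.

6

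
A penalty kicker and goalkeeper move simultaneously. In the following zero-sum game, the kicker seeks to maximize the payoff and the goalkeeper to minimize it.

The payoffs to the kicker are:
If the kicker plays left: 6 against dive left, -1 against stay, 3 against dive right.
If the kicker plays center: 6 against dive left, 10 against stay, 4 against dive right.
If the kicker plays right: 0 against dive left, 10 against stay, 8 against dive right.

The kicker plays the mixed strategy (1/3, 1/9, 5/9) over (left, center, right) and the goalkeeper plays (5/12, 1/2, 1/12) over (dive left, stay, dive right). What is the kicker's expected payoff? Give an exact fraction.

515/108

Against (5/12, 1/2, 1/12), each row's expected payoff is left: 9/4; center: 47/6; right: 17/3.
Taking the (1/3, 1/9, 5/9)-weighted average: (1/3)·(9/4) + (1/9)·(47/6) + (5/9)·(17/3) = 515/108.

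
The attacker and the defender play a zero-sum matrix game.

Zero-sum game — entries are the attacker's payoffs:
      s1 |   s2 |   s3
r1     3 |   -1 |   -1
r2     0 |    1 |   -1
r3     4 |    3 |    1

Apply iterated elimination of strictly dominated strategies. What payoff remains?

1

Row r1 is strictly dominated by row r3 (4>3, 3>-1, 1>-1); eliminate r1.
Row r2 is strictly dominated by row r3 (4>0, 3>1, 1>-1); eliminate r2.
Column s1 is strictly dominated by s2 for the defender (3<4); eliminate s1.
Column s2 is strictly dominated by s3 for the defender (1<3); eliminate s2.
Only (r3, s3) remains, with payoff 1.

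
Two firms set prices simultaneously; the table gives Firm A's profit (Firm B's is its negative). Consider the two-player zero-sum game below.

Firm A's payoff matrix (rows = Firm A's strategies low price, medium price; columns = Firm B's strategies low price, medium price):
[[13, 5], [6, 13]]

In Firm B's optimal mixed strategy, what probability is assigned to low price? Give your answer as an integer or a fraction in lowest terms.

Row minima are 5 and 6, so Firm A's maximin is 6; column maxima are 13 and 13, so Firm B's minimax is 13. These differ, so the equilibrium is in mixed strategies.
Let Firm B play low price with probability q. Firm A is indifferent when 13q + 5(1−q) = 6q + 13(1−q), giving q = 8/15.

8/15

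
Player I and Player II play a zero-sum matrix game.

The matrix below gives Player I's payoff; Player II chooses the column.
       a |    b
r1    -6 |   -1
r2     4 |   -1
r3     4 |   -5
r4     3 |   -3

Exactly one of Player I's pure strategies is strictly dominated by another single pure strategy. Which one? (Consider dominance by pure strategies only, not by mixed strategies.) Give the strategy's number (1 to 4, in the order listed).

4

Compare r4 with r2: 4 > 3, -1 > -3.
So r2 strictly dominates r4 for Player I; r4 is strictly dominated.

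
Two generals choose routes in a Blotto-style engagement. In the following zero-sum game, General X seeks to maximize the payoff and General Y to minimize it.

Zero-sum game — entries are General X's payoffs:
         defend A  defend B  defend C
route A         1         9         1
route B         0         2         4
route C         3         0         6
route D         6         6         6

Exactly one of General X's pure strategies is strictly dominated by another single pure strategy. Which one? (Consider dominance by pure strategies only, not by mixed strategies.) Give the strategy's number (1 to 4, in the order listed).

2

Compare route B with route D: 6 > 0, 6 > 2, 6 > 4.
So route D strictly dominates route B for General X; route B is strictly dominated.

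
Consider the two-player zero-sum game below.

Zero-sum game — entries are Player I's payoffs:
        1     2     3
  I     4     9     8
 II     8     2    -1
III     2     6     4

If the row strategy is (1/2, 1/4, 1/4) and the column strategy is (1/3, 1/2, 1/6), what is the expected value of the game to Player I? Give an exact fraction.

Against (1/3, 1/2, 1/6), each row's expected payoff is I: 43/6; II: 7/2; III: 13/3.
Taking the (1/2, 1/4, 1/4)-weighted average: (1/2)·(43/6) + (1/4)·(7/2) + (1/4)·(13/3) = 133/24.

133/24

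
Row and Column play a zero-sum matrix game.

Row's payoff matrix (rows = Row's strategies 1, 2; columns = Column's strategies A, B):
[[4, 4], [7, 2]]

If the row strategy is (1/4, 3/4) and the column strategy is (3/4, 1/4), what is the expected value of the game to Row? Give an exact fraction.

Against (3/4, 1/4), each row's expected payoff is 1: 4; 2: 23/4.
Taking the (1/4, 3/4)-weighted average: (1/4)·(4) + (3/4)·(23/4) = 85/16.

85/16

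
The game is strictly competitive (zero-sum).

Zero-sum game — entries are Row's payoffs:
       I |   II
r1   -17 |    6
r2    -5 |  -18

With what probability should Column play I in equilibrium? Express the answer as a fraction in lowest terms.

2/3

Row minima are -17 and -18, so Row's maximin is -17; column maxima are -5 and 6, so Column's minimax is -5. These differ, so the equilibrium is in mixed strategies.
Let Column play I with probability q. Row is indifferent when −17q + 6(1−q) = −5q − 18(1−q), giving q = 2/3.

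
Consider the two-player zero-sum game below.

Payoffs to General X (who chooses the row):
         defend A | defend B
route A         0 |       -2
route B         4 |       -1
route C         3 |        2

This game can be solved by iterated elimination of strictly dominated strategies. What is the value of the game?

Column defend A is strictly dominated by defend B for General Y (-2<0, -1<4, 2<3); eliminate defend A.
Row route A is strictly dominated by row route B (-1>-2); eliminate route A.
Row route B is strictly dominated by row route C (2>-1); eliminate route B.
Only (route C, defend B) remains, with payoff 2.

2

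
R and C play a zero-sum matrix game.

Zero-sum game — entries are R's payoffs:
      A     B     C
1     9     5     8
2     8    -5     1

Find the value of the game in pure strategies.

Row minima: 5, -5 → R's maximin is 5.
Column maxima: 9, 5, 8 → C's minimax is 5.
They coincide at (1, B), so the value is 5.

5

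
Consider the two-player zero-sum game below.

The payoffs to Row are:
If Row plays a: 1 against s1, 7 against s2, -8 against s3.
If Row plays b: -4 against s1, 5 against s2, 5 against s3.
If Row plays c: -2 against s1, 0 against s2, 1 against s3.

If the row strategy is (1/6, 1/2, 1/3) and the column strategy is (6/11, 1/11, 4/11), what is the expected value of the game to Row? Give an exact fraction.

-16/33

Against (6/11, 1/11, 4/11), each row's expected payoff is a: -19/11; b: 1/11; c: -8/11.
Taking the (1/6, 1/2, 1/3)-weighted average: (1/6)·(-19/11) + (1/2)·(1/11) + (1/3)·(-8/11) = -16/33.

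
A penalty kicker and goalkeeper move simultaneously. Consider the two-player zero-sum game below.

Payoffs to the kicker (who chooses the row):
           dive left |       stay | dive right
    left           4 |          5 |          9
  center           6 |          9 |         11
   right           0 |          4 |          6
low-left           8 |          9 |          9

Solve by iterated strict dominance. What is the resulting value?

Column stay is strictly dominated by dive left for the goalkeeper (4<5, 6<9, 0<4, 8<9); eliminate stay.
Row right is strictly dominated by row left (4>0, 9>6); eliminate right.
Column dive right is strictly dominated by dive left for the goalkeeper (4<9, 6<11, 8<9); eliminate dive right.
Row left is strictly dominated by row center (6>4); eliminate left.
Row center is strictly dominated by row low-left (8>6); eliminate center.
Only (low-left, dive left) remains, with payoff 8.

8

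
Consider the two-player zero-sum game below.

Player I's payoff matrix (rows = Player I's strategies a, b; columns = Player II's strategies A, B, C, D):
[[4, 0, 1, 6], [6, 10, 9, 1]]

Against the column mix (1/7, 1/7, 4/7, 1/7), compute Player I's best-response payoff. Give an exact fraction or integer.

a: (4)·(1/7) + (0)·(1/7) + (1)·(4/7) + (6)·(1/7) = 2.
b: (6)·(1/7) + (10)·(1/7) + (9)·(4/7) + (1)·(1/7) = 53/7.
The best pure response is b with expected payoff 53/7.

53/7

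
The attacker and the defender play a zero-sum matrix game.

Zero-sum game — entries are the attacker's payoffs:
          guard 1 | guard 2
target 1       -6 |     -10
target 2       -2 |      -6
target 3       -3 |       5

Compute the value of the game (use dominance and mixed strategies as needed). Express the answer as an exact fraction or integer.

-7/3

Row target 1 is strictly dominated by row target 2, so the attacker never plays it.
The remaining 2×2 game on (target 2, target 3) × (guard 1, guard 2) has no saddle point. Let the attacker play target 2 with probability p; indifference gives −2p − 3(1−p) = −6p + 5(1−p), so p = 2/3.
Similarly the defender's optimal q on guard 1 is 11/12, and the value is -2·(11/12) + (-6)·(1/12) = -7/3.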